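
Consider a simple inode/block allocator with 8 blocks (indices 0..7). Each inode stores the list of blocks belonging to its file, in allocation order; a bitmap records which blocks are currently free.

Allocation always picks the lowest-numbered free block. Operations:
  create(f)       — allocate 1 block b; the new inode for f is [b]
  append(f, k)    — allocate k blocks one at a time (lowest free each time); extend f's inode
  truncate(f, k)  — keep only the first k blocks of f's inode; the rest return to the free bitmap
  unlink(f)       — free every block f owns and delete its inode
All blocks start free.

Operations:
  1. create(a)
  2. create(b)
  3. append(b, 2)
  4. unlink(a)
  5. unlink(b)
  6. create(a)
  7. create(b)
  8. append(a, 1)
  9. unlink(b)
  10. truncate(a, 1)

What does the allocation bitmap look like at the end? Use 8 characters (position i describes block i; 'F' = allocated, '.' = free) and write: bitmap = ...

  1. create(a)  ⇒  F.......  {a→[0]}
  2. create(b)  ⇒  FF......  {a→[0]; b→[1]}
  3. append(b, 2)  ⇒  FFFF....  {a→[0]; b→[1, 2, 3]}
  4. unlink(a)  ⇒  .FFF....  {b→[1, 2, 3]}
  5. unlink(b)  ⇒  ........  {}
  6. create(a)  ⇒  F.......  {a→[0]}
  7. create(b)  ⇒  FF......  {a→[0]; b→[1]}
  8. append(a, 1)  ⇒  FFF.....  {a→[0, 2]; b→[1]}
  9. unlink(b)  ⇒  F.F.....  {a→[0, 2]}
  10. truncate(a, 1)  ⇒  F.......  {a→[0]}

bitmap = F.......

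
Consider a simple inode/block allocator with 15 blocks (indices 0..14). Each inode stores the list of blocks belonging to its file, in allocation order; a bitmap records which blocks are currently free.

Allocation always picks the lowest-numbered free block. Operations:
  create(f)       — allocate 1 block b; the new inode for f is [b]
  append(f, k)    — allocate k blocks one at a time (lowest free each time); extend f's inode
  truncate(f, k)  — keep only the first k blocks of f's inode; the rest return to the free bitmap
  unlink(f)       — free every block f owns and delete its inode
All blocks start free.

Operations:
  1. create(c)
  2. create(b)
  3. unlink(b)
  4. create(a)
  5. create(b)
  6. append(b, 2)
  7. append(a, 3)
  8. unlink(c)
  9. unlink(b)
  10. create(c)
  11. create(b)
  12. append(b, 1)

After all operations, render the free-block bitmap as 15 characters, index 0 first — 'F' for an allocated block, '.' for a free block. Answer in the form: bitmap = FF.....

create(c): bitmap=F.............. | c=[0]
create(b): bitmap=FF............. | b=[1] c=[0]
unlink(b): bitmap=F.............. | c=[0]
create(a): bitmap=FF............. | a=[1] c=[0]
create(b): bitmap=FFF............ | a=[1] b=[2] c=[0]
append(b, 2): bitmap=FFFFF.......... | a=[1] b=[2, 3, 4] c=[0]
append(a, 3): bitmap=FFFFFFFF....... | a=[1, 5, 6, 7] b=[2, 3, 4] c=[0]
unlink(c): bitmap=.FFFFFFF....... | a=[1, 5, 6, 7] b=[2, 3, 4]
unlink(b): bitmap=.F...FFF....... | a=[1, 5, 6, 7]
create(c): bitmap=FF...FFF....... | a=[1, 5, 6, 7] c=[0]
create(b): bitmap=FFF..FFF....... | a=[1, 5, 6, 7] b=[2] c=[0]
append(b, 1): bitmap=FFFF.FFF....... | a=[1, 5, 6, 7] b=[2, 3] c=[0]

bitmap = FFFF.FFF.......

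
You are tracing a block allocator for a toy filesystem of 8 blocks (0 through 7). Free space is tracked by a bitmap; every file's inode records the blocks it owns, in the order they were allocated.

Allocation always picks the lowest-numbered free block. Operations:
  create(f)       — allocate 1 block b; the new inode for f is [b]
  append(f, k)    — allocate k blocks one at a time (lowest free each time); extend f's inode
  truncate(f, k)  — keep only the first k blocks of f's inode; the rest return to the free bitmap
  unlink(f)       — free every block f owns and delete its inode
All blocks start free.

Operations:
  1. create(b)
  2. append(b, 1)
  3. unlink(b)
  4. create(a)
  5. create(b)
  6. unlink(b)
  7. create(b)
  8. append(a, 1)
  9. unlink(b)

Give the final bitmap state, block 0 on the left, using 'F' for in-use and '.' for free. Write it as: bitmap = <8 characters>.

bitmap = F.F.....

[1] create(b) — b=0 (map F.......)
[2] append(b, 1) — b=0,1 (map FF......)
[3] unlink(b) —  (map ........)
[4] create(a) — a=0 (map F.......)
[5] create(b) — a=0 b=1 (map FF......)
[6] unlink(b) — a=0 (map F.......)
[7] create(b) — a=0 b=1 (map FF......)
[8] append(a, 1) — a=0,2 b=1 (map FFF.....)
[9] unlink(b) — a=0,2 (map F.F.....)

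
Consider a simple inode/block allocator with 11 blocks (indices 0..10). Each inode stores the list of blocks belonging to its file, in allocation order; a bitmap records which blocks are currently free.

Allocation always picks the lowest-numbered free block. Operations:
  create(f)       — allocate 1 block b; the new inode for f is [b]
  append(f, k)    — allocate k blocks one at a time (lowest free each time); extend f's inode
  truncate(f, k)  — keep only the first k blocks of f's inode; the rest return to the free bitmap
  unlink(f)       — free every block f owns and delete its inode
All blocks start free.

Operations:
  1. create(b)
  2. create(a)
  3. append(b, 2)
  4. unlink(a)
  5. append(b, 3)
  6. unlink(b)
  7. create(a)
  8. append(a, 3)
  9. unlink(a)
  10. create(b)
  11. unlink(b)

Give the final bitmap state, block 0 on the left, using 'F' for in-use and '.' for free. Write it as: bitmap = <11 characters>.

  1. create(b)  ⇒  F..........  {b→[0]}
  2. create(a)  ⇒  FF.........  {a→[1]; b→[0]}
  3. append(b, 2)  ⇒  FFFF.......  {a→[1]; b→[0, 2, 3]}
  4. unlink(a)  ⇒  F.FF.......  {b→[0, 2, 3]}
  5. append(b, 3)  ⇒  FFFFFF.....  {b→[0, 2, 3, 1, 4, 5]}
  6. unlink(b)  ⇒  ...........  {}
  7. create(a)  ⇒  F..........  {a→[0]}
  8. append(a, 3)  ⇒  FFFF.......  {a→[0, 1, 2, 3]}
  9. unlink(a)  ⇒  ...........  {}
  10. create(b)  ⇒  F..........  {b→[0]}
  11. unlink(b)  ⇒  ...........  {}

bitmap = ...........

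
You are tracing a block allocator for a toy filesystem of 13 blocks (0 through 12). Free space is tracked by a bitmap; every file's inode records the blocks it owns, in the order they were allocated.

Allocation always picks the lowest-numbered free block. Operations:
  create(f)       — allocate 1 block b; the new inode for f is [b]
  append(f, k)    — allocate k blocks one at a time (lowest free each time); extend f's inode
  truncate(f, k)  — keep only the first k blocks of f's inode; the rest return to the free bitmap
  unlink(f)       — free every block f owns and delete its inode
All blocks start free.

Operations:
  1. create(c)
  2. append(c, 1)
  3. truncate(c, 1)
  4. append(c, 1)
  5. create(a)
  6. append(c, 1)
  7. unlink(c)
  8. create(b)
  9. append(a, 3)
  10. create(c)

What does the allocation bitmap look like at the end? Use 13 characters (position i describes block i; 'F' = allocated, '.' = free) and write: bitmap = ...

bitmap = FFFFFF.......

create(c): bitmap=F............ | c=[0]
append(c, 1): bitmap=FF........... | c=[0, 1]
truncate(c, 1): bitmap=F............ | c=[0]
append(c, 1): bitmap=FF........... | c=[0, 1]
create(a): bitmap=FFF.......... | a=[2] c=[0, 1]
append(c, 1): bitmap=FFFF......... | a=[2] c=[0, 1, 3]
unlink(c): bitmap=..F.......... | a=[2]
create(b): bitmap=F.F.......... | a=[2] b=[0]
append(a, 3): bitmap=FFFFF........ | a=[2, 1, 3, 4] b=[0]
create(c): bitmap=FFFFFF....... | a=[2, 1, 3, 4] b=[0] c=[5]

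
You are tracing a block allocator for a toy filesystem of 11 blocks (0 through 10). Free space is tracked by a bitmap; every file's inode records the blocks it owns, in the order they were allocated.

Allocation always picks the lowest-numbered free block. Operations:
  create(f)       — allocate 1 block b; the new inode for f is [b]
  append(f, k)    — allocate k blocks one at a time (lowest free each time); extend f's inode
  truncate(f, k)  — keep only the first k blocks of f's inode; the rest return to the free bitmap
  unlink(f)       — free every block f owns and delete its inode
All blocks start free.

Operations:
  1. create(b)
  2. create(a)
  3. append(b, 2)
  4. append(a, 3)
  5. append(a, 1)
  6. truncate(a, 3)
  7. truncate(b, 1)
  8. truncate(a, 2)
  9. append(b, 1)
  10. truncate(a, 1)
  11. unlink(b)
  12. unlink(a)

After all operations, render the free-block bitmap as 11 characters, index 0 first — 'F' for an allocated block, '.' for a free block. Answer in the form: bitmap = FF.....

bitmap = ...........

[1] create(b) — b=0 (map F..........)
[2] create(a) — a=1 b=0 (map FF.........)
[3] append(b, 2) — a=1 b=0,2,3 (map FFFF.......)
[4] append(a, 3) — a=1,4,5,6 b=0,2,3 (map FFFFFFF....)
[5] append(a, 1) — a=1,4,5,6,7 b=0,2,3 (map FFFFFFFF...)
[6] truncate(a, 3) — a=1,4,5 b=0,2,3 (map FFFFFF.....)
[7] truncate(b, 1) — a=1,4,5 b=0 (map FF..FF.....)
[8] truncate(a, 2) — a=1,4 b=0 (map FF..F......)
[9] append(b, 1) — a=1,4 b=0,2 (map FFF.F......)
[10] truncate(a, 1) — a=1 b=0,2 (map FFF........)
[11] unlink(b) — a=1 (map .F.........)
[12] unlink(a) —  (map ...........)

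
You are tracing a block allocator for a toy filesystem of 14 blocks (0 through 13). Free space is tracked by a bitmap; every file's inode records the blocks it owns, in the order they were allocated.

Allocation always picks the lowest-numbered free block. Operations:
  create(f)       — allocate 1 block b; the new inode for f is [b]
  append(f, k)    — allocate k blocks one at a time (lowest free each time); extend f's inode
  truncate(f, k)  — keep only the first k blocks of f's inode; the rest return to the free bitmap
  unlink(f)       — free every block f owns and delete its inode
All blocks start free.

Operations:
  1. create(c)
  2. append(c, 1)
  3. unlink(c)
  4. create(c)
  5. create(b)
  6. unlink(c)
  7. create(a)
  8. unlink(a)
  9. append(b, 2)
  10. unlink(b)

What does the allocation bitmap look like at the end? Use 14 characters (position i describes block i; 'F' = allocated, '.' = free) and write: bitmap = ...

  1. create(c)  ⇒  F.............  {c→[0]}
  2. append(c, 1)  ⇒  FF............  {c→[0, 1]}
  3. unlink(c)  ⇒  ..............  {}
  4. create(c)  ⇒  F.............  {c→[0]}
  5. create(b)  ⇒  FF............  {b→[1]; c→[0]}
  6. unlink(c)  ⇒  .F............  {b→[1]}
  7. create(a)  ⇒  FF............  {a→[0]; b→[1]}
  8. unlink(a)  ⇒  .F............  {b→[1]}
  9. append(b, 2)  ⇒  FFF...........  {b→[1, 0, 2]}
  10. unlink(b)  ⇒  ..............  {}

bitmap = ..............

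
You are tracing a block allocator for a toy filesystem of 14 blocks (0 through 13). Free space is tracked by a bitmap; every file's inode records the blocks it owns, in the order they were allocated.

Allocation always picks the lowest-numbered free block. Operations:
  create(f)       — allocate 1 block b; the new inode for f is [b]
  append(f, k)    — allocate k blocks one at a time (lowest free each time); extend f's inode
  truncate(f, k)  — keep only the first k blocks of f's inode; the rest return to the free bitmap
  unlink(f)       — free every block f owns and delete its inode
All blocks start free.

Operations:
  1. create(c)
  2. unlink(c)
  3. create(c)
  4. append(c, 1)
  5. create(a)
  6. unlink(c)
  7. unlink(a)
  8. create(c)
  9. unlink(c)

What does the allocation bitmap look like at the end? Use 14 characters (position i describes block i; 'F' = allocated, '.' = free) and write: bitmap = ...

  1. create(c)  ⇒  F.............  {c→[0]}
  2. unlink(c)  ⇒  ..............  {}
  3. create(c)  ⇒  F.............  {c→[0]}
  4. append(c, 1)  ⇒  FF............  {c→[0, 1]}
  5. create(a)  ⇒  FFF...........  {a→[2]; c→[0, 1]}
  6. unlink(c)  ⇒  ..F...........  {a→[2]}
  7. unlink(a)  ⇒  ..............  {}
  8. create(c)  ⇒  F.............  {c→[0]}
  9. unlink(c)  ⇒  ..............  {}

bitmap = ..............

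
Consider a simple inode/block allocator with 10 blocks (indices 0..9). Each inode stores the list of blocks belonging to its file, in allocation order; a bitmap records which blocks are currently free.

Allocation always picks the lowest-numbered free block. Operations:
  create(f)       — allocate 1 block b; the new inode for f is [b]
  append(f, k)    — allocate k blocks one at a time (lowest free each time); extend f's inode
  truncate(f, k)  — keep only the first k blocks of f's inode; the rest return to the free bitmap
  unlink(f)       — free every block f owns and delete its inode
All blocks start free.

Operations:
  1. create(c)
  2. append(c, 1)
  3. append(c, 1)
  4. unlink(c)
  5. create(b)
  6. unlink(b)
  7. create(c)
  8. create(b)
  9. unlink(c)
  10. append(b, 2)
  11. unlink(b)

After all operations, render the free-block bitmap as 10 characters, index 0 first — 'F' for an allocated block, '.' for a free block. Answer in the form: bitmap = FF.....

bitmap = ..........

[1] create(c) — c=0 (map F.........)
[2] append(c, 1) — c=0,1 (map FF........)
[3] append(c, 1) — c=0,1,2 (map FFF.......)
[4] unlink(c) —  (map ..........)
[5] create(b) — b=0 (map F.........)
[6] unlink(b) —  (map ..........)
[7] create(c) — c=0 (map F.........)
[8] create(b) — b=1 c=0 (map FF........)
[9] unlink(c) — b=1 (map .F........)
[10] append(b, 2) — b=1,0,2 (map FFF.......)
[11] unlink(b) —  (map ..........)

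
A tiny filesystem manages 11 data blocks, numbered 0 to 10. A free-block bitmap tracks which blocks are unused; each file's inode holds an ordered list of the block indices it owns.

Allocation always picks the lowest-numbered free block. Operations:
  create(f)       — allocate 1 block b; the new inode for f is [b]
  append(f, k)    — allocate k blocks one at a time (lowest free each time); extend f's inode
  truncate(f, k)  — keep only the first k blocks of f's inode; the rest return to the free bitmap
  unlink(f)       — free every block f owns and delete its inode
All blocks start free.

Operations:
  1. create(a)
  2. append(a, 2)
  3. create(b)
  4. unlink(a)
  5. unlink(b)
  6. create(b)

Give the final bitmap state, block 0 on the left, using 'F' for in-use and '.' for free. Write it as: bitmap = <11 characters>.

[1] create(a) — a=0 (map F..........)
[2] append(a, 2) — a=0,1,2 (map FFF........)
[3] create(b) — a=0,1,2 b=3 (map FFFF.......)
[4] unlink(a) — b=3 (map ...F.......)
[5] unlink(b) —  (map ...........)
[6] create(b) — b=0 (map F..........)

bitmap = F..........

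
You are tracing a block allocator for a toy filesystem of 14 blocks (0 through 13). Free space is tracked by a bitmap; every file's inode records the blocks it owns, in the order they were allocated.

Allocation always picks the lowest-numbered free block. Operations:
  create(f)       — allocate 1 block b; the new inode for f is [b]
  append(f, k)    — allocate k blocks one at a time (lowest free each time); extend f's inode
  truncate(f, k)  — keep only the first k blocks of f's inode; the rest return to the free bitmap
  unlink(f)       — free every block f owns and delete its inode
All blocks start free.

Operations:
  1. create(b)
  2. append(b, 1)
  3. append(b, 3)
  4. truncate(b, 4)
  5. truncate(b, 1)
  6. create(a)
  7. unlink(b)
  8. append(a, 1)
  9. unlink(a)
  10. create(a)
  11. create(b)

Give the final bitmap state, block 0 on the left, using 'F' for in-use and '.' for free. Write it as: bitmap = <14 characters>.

create(b): bitmap=F............. | b=[0]
append(b, 1): bitmap=FF............ | b=[0, 1]
append(b, 3): bitmap=FFFFF......... | b=[0, 1, 2, 3, 4]
truncate(b, 4): bitmap=FFFF.......... | b=[0, 1, 2, 3]
truncate(b, 1): bitmap=F............. | b=[0]
create(a): bitmap=FF............ | a=[1] b=[0]
unlink(b): bitmap=.F............ | a=[1]
append(a, 1): bitmap=FF............ | a=[1, 0]
unlink(a): bitmap=.............. | 
create(a): bitmap=F............. | a=[0]
create(b): bitmap=FF............ | a=[0] b=[1]

bitmap = FF............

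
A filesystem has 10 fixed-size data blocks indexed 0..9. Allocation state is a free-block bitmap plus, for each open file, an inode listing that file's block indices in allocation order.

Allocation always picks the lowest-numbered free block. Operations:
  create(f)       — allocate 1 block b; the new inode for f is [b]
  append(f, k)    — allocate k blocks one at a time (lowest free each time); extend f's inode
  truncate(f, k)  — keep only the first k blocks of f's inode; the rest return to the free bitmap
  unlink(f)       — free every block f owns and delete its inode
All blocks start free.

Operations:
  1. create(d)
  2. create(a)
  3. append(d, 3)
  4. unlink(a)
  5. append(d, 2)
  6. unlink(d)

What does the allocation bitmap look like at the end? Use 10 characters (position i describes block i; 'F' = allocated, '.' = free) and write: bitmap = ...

bitmap = ..........

after create(d) → d:[0]  free=[F.........]
after create(a) → a:[1], d:[0]  free=[FF........]
after append(d, 3) → a:[1], d:[0, 2, 3, 4]  free=[FFFFF.....]
after unlink(a) → d:[0, 2, 3, 4]  free=[F.FFF.....]
after append(d, 2) → d:[0, 2, 3, 4, 1, 5]  free=[FFFFFF....]
after unlink(d) →   free=[..........]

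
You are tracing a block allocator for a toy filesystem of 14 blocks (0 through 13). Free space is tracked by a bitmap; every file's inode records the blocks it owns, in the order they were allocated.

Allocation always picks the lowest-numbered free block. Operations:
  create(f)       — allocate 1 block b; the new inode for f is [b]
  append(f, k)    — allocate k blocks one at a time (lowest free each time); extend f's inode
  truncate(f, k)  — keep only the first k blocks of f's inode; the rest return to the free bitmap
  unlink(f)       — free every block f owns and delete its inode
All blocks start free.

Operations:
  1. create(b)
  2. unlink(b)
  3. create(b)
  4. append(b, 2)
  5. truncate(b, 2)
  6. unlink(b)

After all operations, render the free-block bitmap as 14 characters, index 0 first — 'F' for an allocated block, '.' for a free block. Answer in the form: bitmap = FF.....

bitmap = ..............

after create(b) → b:[0]  free=[F.............]
after unlink(b) →   free=[..............]
after create(b) → b:[0]  free=[F.............]
after append(b, 2) → b:[0, 1, 2]  free=[FFF...........]
after truncate(b, 2) → b:[0, 1]  free=[FF............]
after unlink(b) →   free=[..............]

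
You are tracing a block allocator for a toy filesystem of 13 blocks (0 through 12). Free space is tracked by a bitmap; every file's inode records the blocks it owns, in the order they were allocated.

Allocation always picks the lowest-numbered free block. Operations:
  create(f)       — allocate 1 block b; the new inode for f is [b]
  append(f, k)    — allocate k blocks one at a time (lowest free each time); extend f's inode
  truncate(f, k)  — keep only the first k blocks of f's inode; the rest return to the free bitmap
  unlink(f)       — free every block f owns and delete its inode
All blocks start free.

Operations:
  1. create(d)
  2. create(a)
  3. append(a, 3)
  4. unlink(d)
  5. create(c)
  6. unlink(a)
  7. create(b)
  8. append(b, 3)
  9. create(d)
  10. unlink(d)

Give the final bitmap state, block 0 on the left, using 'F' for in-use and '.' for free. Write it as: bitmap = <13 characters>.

  1. create(d)  ⇒  F............  {d→[0]}
  2. create(a)  ⇒  FF...........  {a→[1]; d→[0]}
  3. append(a, 3)  ⇒  FFFFF........  {a→[1, 2, 3, 4]; d→[0]}
  4. unlink(d)  ⇒  .FFFF........  {a→[1, 2, 3, 4]}
  5. create(c)  ⇒  FFFFF........  {a→[1, 2, 3, 4]; c→[0]}
  6. unlink(a)  ⇒  F............  {c→[0]}
  7. create(b)  ⇒  FF...........  {b→[1]; c→[0]}
  8. append(b, 3)  ⇒  FFFFF........  {b→[1, 2, 3, 4]; c→[0]}
  9. create(d)  ⇒  FFFFFF.......  {b→[1, 2, 3, 4]; c→[0]; d→[5]}
  10. unlink(d)  ⇒  FFFFF........  {b→[1, 2, 3, 4]; c→[0]}

bitmap = FFFFF........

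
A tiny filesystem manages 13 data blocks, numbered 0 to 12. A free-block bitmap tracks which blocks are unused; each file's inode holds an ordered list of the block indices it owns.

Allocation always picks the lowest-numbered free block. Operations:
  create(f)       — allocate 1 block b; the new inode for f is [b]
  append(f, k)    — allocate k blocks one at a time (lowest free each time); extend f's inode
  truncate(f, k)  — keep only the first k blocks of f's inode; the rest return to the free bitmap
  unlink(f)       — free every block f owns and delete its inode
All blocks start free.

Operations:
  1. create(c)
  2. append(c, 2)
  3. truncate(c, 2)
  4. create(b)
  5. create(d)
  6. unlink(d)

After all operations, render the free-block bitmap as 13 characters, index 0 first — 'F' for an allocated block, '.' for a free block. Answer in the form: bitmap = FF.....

create(c): bitmap=F............ | c=[0]
append(c, 2): bitmap=FFF.......... | c=[0, 1, 2]
truncate(c, 2): bitmap=FF........... | c=[0, 1]
create(b): bitmap=FFF.......... | b=[2] c=[0, 1]
create(d): bitmap=FFFF......... | b=[2] c=[0, 1] d=[3]
unlink(d): bitmap=FFF.......... | b=[2] c=[0, 1]

bitmap = FFF..........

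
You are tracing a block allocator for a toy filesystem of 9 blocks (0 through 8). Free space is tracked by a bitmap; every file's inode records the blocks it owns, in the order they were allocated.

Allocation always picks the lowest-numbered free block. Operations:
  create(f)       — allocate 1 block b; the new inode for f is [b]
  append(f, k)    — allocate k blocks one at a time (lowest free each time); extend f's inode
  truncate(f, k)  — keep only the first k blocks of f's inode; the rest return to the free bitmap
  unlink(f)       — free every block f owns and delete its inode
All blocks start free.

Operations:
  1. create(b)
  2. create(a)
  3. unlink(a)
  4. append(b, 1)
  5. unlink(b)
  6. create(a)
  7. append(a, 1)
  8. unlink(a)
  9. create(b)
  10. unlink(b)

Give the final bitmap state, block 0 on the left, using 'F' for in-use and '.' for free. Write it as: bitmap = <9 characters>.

[1] create(b) — b=0 (map F........)
[2] create(a) — a=1 b=0 (map FF.......)
[3] unlink(a) — b=0 (map F........)
[4] append(b, 1) — b=0,1 (map FF.......)
[5] unlink(b) —  (map .........)
[6] create(a) — a=0 (map F........)
[7] append(a, 1) — a=0,1 (map FF.......)
[8] unlink(a) —  (map .........)
[9] create(b) — b=0 (map F........)
[10] unlink(b) —  (map .........)

bitmap = .........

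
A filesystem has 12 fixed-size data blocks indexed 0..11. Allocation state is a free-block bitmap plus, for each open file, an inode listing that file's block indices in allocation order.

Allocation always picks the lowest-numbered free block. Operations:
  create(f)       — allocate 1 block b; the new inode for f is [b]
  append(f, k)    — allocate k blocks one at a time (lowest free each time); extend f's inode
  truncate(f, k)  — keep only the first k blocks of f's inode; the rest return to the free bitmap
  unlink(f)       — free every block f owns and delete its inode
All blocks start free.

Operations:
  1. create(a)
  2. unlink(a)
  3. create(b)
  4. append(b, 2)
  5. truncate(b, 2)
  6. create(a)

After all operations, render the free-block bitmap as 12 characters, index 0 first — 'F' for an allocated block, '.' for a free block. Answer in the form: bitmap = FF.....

bitmap = FFF.........

create(a): bitmap=F........... | a=[0]
unlink(a): bitmap=............ | 
create(b): bitmap=F........... | b=[0]
append(b, 2): bitmap=FFF......... | b=[0, 1, 2]
truncate(b, 2): bitmap=FF.......... | b=[0, 1]
create(a): bitmap=FFF......... | a=[2] b=[0, 1]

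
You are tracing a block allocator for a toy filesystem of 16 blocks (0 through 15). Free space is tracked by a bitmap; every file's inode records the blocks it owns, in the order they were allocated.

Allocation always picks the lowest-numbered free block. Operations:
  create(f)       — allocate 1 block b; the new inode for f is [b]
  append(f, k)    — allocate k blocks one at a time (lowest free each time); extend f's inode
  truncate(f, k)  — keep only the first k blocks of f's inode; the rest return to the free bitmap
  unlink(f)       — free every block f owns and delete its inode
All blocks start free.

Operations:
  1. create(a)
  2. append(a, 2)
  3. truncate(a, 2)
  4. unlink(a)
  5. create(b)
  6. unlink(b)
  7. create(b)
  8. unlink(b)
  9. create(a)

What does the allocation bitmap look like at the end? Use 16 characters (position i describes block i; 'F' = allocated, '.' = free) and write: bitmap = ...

bitmap = F...............

  1. create(a)  ⇒  F...............  {a→[0]}
  2. append(a, 2)  ⇒  FFF.............  {a→[0, 1, 2]}
  3. truncate(a, 2)  ⇒  FF..............  {a→[0, 1]}
  4. unlink(a)  ⇒  ................  {}
  5. create(b)  ⇒  F...............  {b→[0]}
  6. unlink(b)  ⇒  ................  {}
  7. create(b)  ⇒  F...............  {b→[0]}
  8. unlink(b)  ⇒  ................  {}
  9. create(a)  ⇒  F...............  {a→[0]}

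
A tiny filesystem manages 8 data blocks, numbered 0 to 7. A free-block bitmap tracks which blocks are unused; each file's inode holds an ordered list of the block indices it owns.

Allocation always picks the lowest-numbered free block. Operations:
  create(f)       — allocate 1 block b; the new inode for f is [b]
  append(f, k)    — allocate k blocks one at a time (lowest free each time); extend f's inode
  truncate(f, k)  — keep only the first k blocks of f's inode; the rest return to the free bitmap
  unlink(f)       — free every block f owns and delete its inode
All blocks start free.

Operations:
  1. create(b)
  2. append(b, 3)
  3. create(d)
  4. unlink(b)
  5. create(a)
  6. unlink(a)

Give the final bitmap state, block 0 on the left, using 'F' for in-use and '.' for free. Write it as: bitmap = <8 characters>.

create(b): bitmap=F....... | b=[0]
append(b, 3): bitmap=FFFF.... | b=[0, 1, 2, 3]
create(d): bitmap=FFFFF... | b=[0, 1, 2, 3] d=[4]
unlink(b): bitmap=....F... | d=[4]
create(a): bitmap=F...F... | a=[0] d=[4]
unlink(a): bitmap=....F... | d=[4]

bitmap = ....F...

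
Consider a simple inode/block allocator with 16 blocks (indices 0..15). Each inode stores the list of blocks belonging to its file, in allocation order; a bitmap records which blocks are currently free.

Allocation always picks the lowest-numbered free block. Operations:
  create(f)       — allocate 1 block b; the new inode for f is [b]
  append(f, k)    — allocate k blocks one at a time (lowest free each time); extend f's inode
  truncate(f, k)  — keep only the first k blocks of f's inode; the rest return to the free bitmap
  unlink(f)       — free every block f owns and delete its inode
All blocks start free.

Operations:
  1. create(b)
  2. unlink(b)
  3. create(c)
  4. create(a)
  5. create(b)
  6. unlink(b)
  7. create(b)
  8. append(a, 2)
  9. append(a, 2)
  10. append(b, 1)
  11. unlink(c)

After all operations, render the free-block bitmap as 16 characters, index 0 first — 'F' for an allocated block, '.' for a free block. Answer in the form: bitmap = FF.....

bitmap = .FFFFFFF........

  1. create(b)  ⇒  F...............  {b→[0]}
  2. unlink(b)  ⇒  ................  {}
  3. create(c)  ⇒  F...............  {c→[0]}
  4. create(a)  ⇒  FF..............  {a→[1]; c→[0]}
  5. create(b)  ⇒  FFF.............  {a→[1]; b→[2]; c→[0]}
  6. unlink(b)  ⇒  FF..............  {a→[1]; c→[0]}
  7. create(b)  ⇒  FFF.............  {a→[1]; b→[2]; c→[0]}
  8. append(a, 2)  ⇒  FFFFF...........  {a→[1, 3, 4]; b→[2]; c→[0]}
  9. append(a, 2)  ⇒  FFFFFFF.........  {a→[1, 3, 4, 5, 6]; b→[2]; c→[0]}
  10. append(b, 1)  ⇒  FFFFFFFF........  {a→[1, 3, 4, 5, 6]; b→[2, 7]; c→[0]}
  11. unlink(c)  ⇒  .FFFFFFF........  {a→[1, 3, 4, 5, 6]; b→[2, 7]}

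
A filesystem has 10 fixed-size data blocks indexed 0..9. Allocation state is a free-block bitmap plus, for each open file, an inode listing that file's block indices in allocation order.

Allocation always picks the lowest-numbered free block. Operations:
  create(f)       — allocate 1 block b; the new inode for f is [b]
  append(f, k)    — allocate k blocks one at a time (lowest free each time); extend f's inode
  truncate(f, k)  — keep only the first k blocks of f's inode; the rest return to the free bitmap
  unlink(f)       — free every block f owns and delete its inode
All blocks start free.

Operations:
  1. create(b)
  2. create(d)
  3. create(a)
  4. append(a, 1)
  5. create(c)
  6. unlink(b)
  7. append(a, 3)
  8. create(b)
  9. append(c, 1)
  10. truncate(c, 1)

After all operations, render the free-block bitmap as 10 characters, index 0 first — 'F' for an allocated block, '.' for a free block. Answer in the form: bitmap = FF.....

bitmap = FFFFFFFF..

after create(b) → b:[0]  free=[F.........]
after create(d) → b:[0], d:[1]  free=[FF........]
after create(a) → a:[2], b:[0], d:[1]  free=[FFF.......]
after append(a, 1) → a:[2, 3], b:[0], d:[1]  free=[FFFF......]
after create(c) → a:[2, 3], b:[0], c:[4], d:[1]  free=[FFFFF.....]
after unlink(b) → a:[2, 3], c:[4], d:[1]  free=[.FFFF.....]
after append(a, 3) → a:[2, 3, 0, 5, 6], c:[4], d:[1]  free=[FFFFFFF...]
after create(b) → a:[2, 3, 0, 5, 6], b:[7], c:[4], d:[1]  free=[FFFFFFFF..]
after append(c, 1) → a:[2, 3, 0, 5, 6], b:[7], c:[4, 8], d:[1]  free=[FFFFFFFFF.]
after truncate(c, 1) → a:[2, 3, 0, 5, 6], b:[7], c:[4], d:[1]  free=[FFFFFFFF..]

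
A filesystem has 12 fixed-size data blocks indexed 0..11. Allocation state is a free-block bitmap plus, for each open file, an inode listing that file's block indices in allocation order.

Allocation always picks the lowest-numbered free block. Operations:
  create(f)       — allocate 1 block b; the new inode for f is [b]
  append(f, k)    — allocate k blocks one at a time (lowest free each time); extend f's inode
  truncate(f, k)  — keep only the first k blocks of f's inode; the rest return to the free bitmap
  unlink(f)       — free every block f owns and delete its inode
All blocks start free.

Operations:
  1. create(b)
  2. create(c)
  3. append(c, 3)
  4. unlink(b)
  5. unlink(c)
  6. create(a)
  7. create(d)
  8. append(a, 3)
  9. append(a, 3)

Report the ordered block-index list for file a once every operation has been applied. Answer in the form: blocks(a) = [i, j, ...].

[1] create(b) — b=0 (map F...........)
[2] create(c) — b=0 c=1 (map FF..........)
[3] append(c, 3) — b=0 c=1,2,3,4 (map FFFFF.......)
[4] unlink(b) — c=1,2,3,4 (map .FFFF.......)
[5] unlink(c) —  (map ............)
[6] create(a) — a=0 (map F...........)
[7] create(d) — a=0 d=1 (map FF..........)
[8] append(a, 3) — a=0,2,3,4 d=1 (map FFFFF.......)
[9] append(a, 3) — a=0,2,3,4,5,6,7 d=1 (map FFFFFFFF....)

blocks(a) = [0, 2, 3, 4, 5, 6, 7]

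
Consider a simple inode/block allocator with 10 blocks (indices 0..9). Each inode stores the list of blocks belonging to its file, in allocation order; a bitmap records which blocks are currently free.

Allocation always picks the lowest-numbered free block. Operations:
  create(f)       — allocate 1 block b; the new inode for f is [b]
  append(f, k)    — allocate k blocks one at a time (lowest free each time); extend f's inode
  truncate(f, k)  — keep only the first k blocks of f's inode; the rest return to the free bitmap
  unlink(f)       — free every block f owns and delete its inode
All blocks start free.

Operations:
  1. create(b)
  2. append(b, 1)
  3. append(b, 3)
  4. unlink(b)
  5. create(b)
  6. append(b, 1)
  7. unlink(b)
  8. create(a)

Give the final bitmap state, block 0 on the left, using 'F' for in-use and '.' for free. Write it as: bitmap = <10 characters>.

[1] create(b) — b=0 (map F.........)
[2] append(b, 1) — b=0,1 (map FF........)
[3] append(b, 3) — b=0,1,2,3,4 (map FFFFF.....)
[4] unlink(b) —  (map ..........)
[5] create(b) — b=0 (map F.........)
[6] append(b, 1) — b=0,1 (map FF........)
[7] unlink(b) —  (map ..........)
[8] create(a) — a=0 (map F.........)

bitmap = F.........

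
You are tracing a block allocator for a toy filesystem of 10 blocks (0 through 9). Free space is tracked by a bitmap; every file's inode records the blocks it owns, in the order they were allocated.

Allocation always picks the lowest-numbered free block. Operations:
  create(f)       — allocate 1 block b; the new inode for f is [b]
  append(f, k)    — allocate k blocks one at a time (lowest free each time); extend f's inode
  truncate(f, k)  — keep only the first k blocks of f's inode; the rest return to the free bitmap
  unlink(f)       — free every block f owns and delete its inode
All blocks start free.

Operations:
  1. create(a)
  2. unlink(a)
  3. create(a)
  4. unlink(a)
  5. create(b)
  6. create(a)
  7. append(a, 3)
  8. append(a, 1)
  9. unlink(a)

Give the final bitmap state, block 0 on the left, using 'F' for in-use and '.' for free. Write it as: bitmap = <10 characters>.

bitmap = F.........

[1] create(a) — a=0 (map F.........)
[2] unlink(a) —  (map ..........)
[3] create(a) — a=0 (map F.........)
[4] unlink(a) —  (map ..........)
[5] create(b) — b=0 (map F.........)
[6] create(a) — a=1 b=0 (map FF........)
[7] append(a, 3) — a=1,2,3,4 b=0 (map FFFFF.....)
[8] append(a, 1) — a=1,2,3,4,5 b=0 (map FFFFFF....)
[9] unlink(a) — b=0 (map F.........)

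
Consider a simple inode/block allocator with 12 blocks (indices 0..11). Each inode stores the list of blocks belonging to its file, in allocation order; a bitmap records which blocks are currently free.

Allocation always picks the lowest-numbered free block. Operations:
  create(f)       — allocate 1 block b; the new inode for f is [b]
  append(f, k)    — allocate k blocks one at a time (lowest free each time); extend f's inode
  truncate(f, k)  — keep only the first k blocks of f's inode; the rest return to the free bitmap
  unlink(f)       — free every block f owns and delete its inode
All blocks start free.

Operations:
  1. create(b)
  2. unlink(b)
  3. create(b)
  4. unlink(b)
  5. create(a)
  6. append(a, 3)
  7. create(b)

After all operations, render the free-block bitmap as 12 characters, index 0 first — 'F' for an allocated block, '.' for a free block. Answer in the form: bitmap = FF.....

bitmap = FFFFF.......

create(b): bitmap=F........... | b=[0]
unlink(b): bitmap=............ | 
create(b): bitmap=F........... | b=[0]
unlink(b): bitmap=............ | 
create(a): bitmap=F........... | a=[0]
append(a, 3): bitmap=FFFF........ | a=[0, 1, 2, 3]
create(b): bitmap=FFFFF....... | a=[0, 1, 2, 3] b=[4]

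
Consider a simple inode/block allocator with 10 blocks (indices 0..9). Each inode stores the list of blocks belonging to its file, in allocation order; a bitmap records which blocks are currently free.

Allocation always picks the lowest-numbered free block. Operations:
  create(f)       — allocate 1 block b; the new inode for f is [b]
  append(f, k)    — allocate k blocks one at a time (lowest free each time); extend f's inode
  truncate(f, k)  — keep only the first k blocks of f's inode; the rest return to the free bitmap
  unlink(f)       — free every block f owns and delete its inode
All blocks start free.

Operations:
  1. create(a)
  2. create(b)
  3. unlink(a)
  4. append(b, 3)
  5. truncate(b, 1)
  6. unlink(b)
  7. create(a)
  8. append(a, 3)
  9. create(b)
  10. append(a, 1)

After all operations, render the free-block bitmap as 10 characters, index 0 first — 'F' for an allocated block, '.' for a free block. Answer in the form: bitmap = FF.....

bitmap = FFFFFF....

  1. create(a)  ⇒  F.........  {a→[0]}
  2. create(b)  ⇒  FF........  {a→[0]; b→[1]}
  3. unlink(a)  ⇒  .F........  {b→[1]}
  4. append(b, 3)  ⇒  FFFF......  {b→[1, 0, 2, 3]}
  5. truncate(b, 1)  ⇒  .F........  {b→[1]}
  6. unlink(b)  ⇒  ..........  {}
  7. create(a)  ⇒  F.........  {a→[0]}
  8. append(a, 3)  ⇒  FFFF......  {a→[0, 1, 2, 3]}
  9. create(b)  ⇒  FFFFF.....  {a→[0, 1, 2, 3]; b→[4]}
  10. append(a, 1)  ⇒  FFFFFF....  {a→[0, 1, 2, 3, 5]; b→[4]}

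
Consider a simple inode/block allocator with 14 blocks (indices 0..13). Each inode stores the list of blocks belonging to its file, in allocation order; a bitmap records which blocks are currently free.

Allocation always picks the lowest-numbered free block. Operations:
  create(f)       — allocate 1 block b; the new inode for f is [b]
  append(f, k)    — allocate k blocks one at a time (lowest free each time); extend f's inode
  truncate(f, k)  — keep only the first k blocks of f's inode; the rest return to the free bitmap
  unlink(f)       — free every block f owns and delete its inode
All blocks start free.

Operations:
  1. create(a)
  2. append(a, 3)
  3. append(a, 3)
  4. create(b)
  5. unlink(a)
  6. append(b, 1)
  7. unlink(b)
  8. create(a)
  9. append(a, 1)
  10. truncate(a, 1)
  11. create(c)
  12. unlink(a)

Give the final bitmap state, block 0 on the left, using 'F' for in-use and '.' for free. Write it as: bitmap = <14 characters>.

create(a): bitmap=F............. | a=[0]
append(a, 3): bitmap=FFFF.......... | a=[0, 1, 2, 3]
append(a, 3): bitmap=FFFFFFF....... | a=[0, 1, 2, 3, 4, 5, 6]
create(b): bitmap=FFFFFFFF...... | a=[0, 1, 2, 3, 4, 5, 6] b=[7]
unlink(a): bitmap=.......F...... | b=[7]
append(b, 1): bitmap=F......F...... | b=[7, 0]
unlink(b): bitmap=.............. | 
create(a): bitmap=F............. | a=[0]
append(a, 1): bitmap=FF............ | a=[0, 1]
truncate(a, 1): bitmap=F............. | a=[0]
create(c): bitmap=FF............ | a=[0] c=[1]
unlink(a): bitmap=.F............ | c=[1]

bitmap = .F............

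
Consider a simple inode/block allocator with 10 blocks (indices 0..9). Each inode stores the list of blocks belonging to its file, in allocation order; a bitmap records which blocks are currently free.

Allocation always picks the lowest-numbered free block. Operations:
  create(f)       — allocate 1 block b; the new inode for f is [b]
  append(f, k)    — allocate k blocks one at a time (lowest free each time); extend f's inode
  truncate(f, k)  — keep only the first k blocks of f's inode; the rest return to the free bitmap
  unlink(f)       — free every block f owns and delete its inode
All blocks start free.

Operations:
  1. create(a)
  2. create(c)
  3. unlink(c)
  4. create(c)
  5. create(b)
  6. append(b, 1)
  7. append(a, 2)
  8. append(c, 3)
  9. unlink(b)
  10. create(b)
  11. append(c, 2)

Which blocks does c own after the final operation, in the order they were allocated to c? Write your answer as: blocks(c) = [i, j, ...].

blocks(c) = [1, 6, 7, 8, 3, 9]

  1. create(a)  ⇒  F.........  {a→[0]}
  2. create(c)  ⇒  FF........  {a→[0]; c→[1]}
  3. unlink(c)  ⇒  F.........  {a→[0]}
  4. create(c)  ⇒  FF........  {a→[0]; c→[1]}
  5. create(b)  ⇒  FFF.......  {a→[0]; b→[2]; c→[1]}
  6. append(b, 1)  ⇒  FFFF......  {a→[0]; b→[2, 3]; c→[1]}
  7. append(a, 2)  ⇒  FFFFFF....  {a→[0, 4, 5]; b→[2, 3]; c→[1]}
  8. append(c, 3)  ⇒  FFFFFFFFF.  {a→[0, 4, 5]; b→[2, 3]; c→[1, 6, 7, 8]}
  9. unlink(b)  ⇒  FF..FFFFF.  {a→[0, 4, 5]; c→[1, 6, 7, 8]}
  10. create(b)  ⇒  FFF.FFFFF.  {a→[0, 4, 5]; b→[2]; c→[1, 6, 7, 8]}
  11. append(c, 2)  ⇒  FFFFFFFFFF  {a→[0, 4, 5]; b→[2]; c→[1, 6, 7, 8, 3, 9]}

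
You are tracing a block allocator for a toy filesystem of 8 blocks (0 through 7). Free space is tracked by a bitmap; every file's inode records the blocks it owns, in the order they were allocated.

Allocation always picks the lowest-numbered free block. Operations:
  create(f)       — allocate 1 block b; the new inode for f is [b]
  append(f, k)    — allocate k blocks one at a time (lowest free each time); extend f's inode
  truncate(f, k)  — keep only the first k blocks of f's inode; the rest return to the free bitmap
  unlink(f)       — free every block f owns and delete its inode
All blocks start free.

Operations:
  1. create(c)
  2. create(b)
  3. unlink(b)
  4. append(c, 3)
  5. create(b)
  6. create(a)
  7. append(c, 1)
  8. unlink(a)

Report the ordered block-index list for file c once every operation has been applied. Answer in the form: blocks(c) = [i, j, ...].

blocks(c) = [0, 1, 2, 3, 6]

after create(c) → c:[0]  free=[F.......]
after create(b) → b:[1], c:[0]  free=[FF......]
after unlink(b) → c:[0]  free=[F.......]
after append(c, 3) → c:[0, 1, 2, 3]  free=[FFFF....]
after create(b) → b:[4], c:[0, 1, 2, 3]  free=[FFFFF...]
after create(a) → a:[5], b:[4], c:[0, 1, 2, 3]  free=[FFFFFF..]
after append(c, 1) → a:[5], b:[4], c:[0, 1, 2, 3, 6]  free=[FFFFFFF.]
after unlink(a) → b:[4], c:[0, 1, 2, 3, 6]  free=[FFFFF.F.]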